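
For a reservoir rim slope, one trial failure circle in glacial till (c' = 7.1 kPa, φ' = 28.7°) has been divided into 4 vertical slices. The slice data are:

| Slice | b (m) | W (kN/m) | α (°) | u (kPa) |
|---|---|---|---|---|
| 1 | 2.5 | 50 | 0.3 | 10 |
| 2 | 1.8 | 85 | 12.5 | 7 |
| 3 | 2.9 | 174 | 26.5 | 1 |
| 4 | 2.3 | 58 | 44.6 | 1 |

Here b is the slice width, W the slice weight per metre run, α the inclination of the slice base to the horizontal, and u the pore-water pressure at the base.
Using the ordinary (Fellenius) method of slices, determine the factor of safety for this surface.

Ordinary method of slices: FS = Σ[c'·Δl_i + (W_i cosα_i − u_i·Δl_i)·tanφ'] / Σ W_i sinα_i, with Δl_i = b_i / cosα_i.
Slice 1: Δl = 2.5/cos0.3° = 2.500 m; N'_1 = 50·cos0.3° − 10·2.500 = 25.0; c'Δl = 17.75; W sinα = 0.3
Slice 2: Δl = 1.8/cos12.5° = 1.844 m; N'_2 = 85·cos12.5° − 7·1.844 = 70.1; c'Δl = 13.09; W sinα = 18.4
Slice 3: Δl = 2.9/cos26.5° = 3.240 m; N'_3 = 174·cos26.5° − 1·3.240 = 152.5; c'Δl = 23.01; W sinα = 77.6
Slice 4: Δl = 2.3/cos44.6° = 3.230 m; N'_4 = 58·cos44.6° − 1·3.230 = 38.1; c'Δl = 22.93; W sinα = 40.7
Σc'Δl = 76.8 kN/m; ΣN' = 285.6 kN/m; ΣW sinα = 137.0 kN/m
Resisting = 76.8 + 285.6·tan28.7° = 76.8 + 156.4 = 233.2 kN/m
FS = 233.2 / 137.0 = 1.702

FS = 1.70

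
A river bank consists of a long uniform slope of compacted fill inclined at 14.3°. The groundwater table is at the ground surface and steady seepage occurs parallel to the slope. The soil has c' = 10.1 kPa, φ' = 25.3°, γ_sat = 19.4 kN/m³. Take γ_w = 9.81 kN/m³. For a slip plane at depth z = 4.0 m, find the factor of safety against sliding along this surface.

With seepage parallel to the slope and the water table at the surface, the effective normal stress on the slip plane uses the buoyant unit weight γ' = γ_sat − γ_w while the driving shear stress uses γ_sat:
FS = [c' + γ' z cos²β tanφ'] / [γ_sat z sinβ cosβ]
γ' = 19.4 − 9.81 = 9.59 kN/m³
Numerator = 10.1 + 9.59·4.0·cos²14.3°·tan25.3° = 10.1 + 9.59·4.0·0.9390·0.4727 = 27.126 kPa
Denominator = 19.4·4.0·sin14.3°·cos14.3° = 19.4·4.0·0.2470·0.9690 = 18.573 kPa
FS = 27.126 / 18.573 = 1.461

FS = 1.46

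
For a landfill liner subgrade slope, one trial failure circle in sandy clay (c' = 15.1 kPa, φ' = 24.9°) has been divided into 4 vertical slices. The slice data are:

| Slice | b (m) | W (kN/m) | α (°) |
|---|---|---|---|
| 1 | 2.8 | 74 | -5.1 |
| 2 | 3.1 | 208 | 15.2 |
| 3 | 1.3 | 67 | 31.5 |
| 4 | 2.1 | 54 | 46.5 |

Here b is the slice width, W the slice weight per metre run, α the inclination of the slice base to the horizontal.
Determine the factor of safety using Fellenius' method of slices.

FS = 2.71

Ordinary method of slices: FS = Σ[c'·Δl_i + (W_i cosα_i)·tanφ'] / Σ W_i sinα_i, with Δl_i = b_i / cosα_i.
Slice 1: Δl = 2.8/cos(-5.1°) = 2.811 m; N'_1 = 74·cos(-5.1°) = 73.7; c'Δl = 42.45; W sinα = -6.6
Slice 2: Δl = 3.1/cos15.2° = 3.212 m; N'_2 = 208·cos15.2° = 200.7; c'Δl = 48.51; W sinα = 54.5
Slice 3: Δl = 1.3/cos31.5° = 1.525 m; N'_3 = 67·cos31.5° = 57.1; c'Δl = 23.02; W sinα = 35.0
Slice 4: Δl = 2.1/cos46.5° = 3.051 m; N'_4 = 54·cos46.5° = 37.2; c'Δl = 46.07; W sinα = 39.2
Σc'Δl = 160.0 kN/m; ΣN' = 368.7 kN/m; ΣW sinα = 122.1 kN/m
Resisting = 160.0 + 368.7·tan24.9° = 160.0 + 171.2 = 331.2 kN/m
FS = 331.2 / 122.1 = 2.712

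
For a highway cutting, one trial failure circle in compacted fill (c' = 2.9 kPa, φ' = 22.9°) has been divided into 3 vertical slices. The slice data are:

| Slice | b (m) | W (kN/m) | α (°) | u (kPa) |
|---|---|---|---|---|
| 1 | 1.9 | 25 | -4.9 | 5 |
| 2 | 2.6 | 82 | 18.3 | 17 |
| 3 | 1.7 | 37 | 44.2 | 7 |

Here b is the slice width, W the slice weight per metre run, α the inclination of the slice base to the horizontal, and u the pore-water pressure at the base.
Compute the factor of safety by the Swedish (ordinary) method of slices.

Ordinary method of slices: FS = Σ[c'·Δl_i + (W_i cosα_i − u_i·Δl_i)·tanφ'] / Σ W_i sinα_i, with Δl_i = b_i / cosα_i.
Slice 1: Δl = 1.9/cos(-4.9°) = 1.907 m; N'_1 = 25·cos(-4.9°) − 5·1.907 = 15.4; c'Δl = 5.53; W sinα = -2.1
Slice 2: Δl = 2.6/cos18.3° = 2.738 m; N'_2 = 82·cos18.3° − 17·2.738 = 31.3; c'Δl = 7.94; W sinα = 25.7
Slice 3: Δl = 1.7/cos44.2° = 2.371 m; N'_3 = 37·cos44.2° − 7·2.371 = 9.9; c'Δl = 6.88; W sinα = 25.8
Σc'Δl = 20.3 kN/m; ΣN' = 56.6 kN/m; ΣW sinα = 49.4 kN/m
Resisting = 20.3 + 56.6·tan22.9° = 20.3 + 23.9 = 44.3 kN/m
FS = 44.3 / 49.4 = 0.896

FS = 0.90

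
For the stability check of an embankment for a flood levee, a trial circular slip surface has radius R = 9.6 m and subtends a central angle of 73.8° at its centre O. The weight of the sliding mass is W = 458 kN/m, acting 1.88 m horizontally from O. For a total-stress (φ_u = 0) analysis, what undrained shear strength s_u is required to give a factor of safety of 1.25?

s_u = 9.1 kPa

FS = s_u·L_a·R / (W·d), so s_u = FS·W·d / (L_a·R).
Arc length L_a = R·θ = 9.6·(73.8°·π/180) = 9.6·1.2881 = 12.37 m
s_u = 1.25·458·1.88 / (12.37·9.6) = 1076.3 / 118.71 = 9.07 kPa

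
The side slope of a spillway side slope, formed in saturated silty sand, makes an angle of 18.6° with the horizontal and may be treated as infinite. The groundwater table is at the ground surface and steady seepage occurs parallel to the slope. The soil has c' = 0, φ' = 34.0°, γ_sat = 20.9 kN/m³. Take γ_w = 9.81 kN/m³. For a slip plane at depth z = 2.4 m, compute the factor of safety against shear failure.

With seepage parallel to the slope and the water table at the surface, the effective normal stress on the slip plane uses the buoyant unit weight γ' = γ_sat − γ_w while the driving shear stress uses γ_sat:
FS = [c' + γ' z cos²β tanφ'] / [γ_sat z sinβ cosβ]
(For c' = 0 this reduces to FS = (γ'/γ_sat)·tanφ'/tanβ.)
γ' = 20.9 − 9.81 = 11.09 kN/m³
Numerator = 0.0 + 11.09·2.4·cos²18.6°·tan34.0° = 0.0 + 11.09·2.4·0.8983·0.6745 = 16.126 kPa
Denominator = 20.9·2.4·sin18.6°·cos18.6° = 20.9·2.4·0.3190·0.9478 = 15.163 kPa
FS = 16.126 / 15.163 = 1.064

FS = 1.06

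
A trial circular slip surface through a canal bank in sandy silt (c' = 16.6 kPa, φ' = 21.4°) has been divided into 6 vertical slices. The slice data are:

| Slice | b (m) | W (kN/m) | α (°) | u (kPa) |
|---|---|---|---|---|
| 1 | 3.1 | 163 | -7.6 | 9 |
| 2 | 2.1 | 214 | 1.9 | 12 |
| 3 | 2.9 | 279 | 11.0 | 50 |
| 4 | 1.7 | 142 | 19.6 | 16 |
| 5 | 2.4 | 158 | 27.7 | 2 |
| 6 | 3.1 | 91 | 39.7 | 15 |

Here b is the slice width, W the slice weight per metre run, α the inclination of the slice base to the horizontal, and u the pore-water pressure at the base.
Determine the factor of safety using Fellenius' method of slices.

Ordinary method of slices: FS = Σ[c'·Δl_i + (W_i cosα_i − u_i·Δl_i)·tanφ'] / Σ W_i sinα_i, with Δl_i = b_i / cosα_i.
Slice 1: Δl = 3.1/cos(-7.6°) = 3.127 m; N'_1 = 163·cos(-7.6°) − 9·3.127 = 133.4; c'Δl = 51.92; W sinα = -21.6
Slice 2: Δl = 2.1/cos1.9° = 2.101 m; N'_2 = 214·cos1.9° − 12·2.101 = 188.7; c'Δl = 34.88; W sinα = 7.1
Slice 3: Δl = 2.9/cos11.0° = 2.954 m; N'_3 = 279·cos11.0° − 50·2.954 = 126.2; c'Δl = 49.04; W sinα = 53.2
Slice 4: Δl = 1.7/cos19.6° = 1.805 m; N'_4 = 142·cos19.6° − 16·1.805 = 104.9; c'Δl = 29.96; W sinα = 47.6
Slice 5: Δl = 2.4/cos27.7° = 2.711 m; N'_5 = 158·cos27.7° − 2·2.711 = 134.5; c'Δl = 45.00; W sinα = 73.4
Slice 6: Δl = 3.1/cos39.7° = 4.029 m; N'_6 = 91·cos39.7° − 15·4.029 = 9.6; c'Δl = 66.88; W sinα = 58.1
Σc'Δl = 277.7 kN/m; ΣN' = 697.2 kN/m; ΣW sinα = 218.0 kN/m
Resisting = 277.7 + 697.2·tan21.4° = 277.7 + 273.2 = 550.9 kN/m
FS = 550.9 / 218.0 = 2.527

FS = 2.53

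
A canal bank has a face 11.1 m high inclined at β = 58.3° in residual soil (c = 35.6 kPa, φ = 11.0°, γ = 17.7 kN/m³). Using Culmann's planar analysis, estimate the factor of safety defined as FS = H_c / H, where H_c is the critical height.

FS = 1.88

H_c = (4c/γ) · sinβ cosφ / [1 − cos(β − φ)]
    = (4·35.6/17.7) · sin58.3°·cos11.0° / [1 − cos47.3°]
    = 8.045 · 0.8352 / 0.3218 = 20.88 m
FS = H_c / H = 20.88 / 11.1 = 1.881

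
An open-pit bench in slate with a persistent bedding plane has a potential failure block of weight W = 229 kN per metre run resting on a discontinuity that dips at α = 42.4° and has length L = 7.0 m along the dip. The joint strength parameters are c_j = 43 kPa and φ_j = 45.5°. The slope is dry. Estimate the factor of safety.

Resolving the block weight along and normal to the plane and applying the Mohr–Coulomb strength on the joint:
N' = W cosα = 229·cos42.4° = 169.1 kN/m
Driving force T = W sinα = 229·sin42.4° = 154.4 kN/m
Resisting force R = c_j·L + N'·tanφ_j = 43·7.0 + 169.1·tan45.5° = 301.0 + 172.1 = 473.1 kN/m
FS = R / T = 473.1 / 154.4 = 3.064

FS = 3.06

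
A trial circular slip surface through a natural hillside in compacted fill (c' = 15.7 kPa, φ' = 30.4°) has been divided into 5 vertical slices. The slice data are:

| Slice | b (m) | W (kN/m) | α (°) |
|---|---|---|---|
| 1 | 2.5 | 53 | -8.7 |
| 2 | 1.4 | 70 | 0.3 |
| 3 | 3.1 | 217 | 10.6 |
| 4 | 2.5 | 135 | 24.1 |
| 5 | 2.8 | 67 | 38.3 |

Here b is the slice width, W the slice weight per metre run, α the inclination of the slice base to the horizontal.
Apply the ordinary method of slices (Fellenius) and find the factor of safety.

FS = 3.96

Ordinary method of slices: FS = Σ[c'·Δl_i + (W_i cosα_i)·tanφ'] / Σ W_i sinα_i, with Δl_i = b_i / cosα_i.
Slice 1: Δl = 2.5/cos(-8.7°) = 2.529 m; N'_1 = 53·cos(-8.7°) = 52.4; c'Δl = 39.71; W sinα = -8.0
Slice 2: Δl = 1.4/cos0.3° = 1.400 m; N'_2 = 70·cos0.3° = 70.0; c'Δl = 21.98; W sinα = 0.4
Slice 3: Δl = 3.1/cos10.6° = 3.154 m; N'_3 = 217·cos10.6° = 213.3; c'Δl = 49.51; W sinα = 39.9
Slice 4: Δl = 2.5/cos24.1° = 2.739 m; N'_4 = 135·cos24.1° = 123.2; c'Δl = 43.00; W sinα = 55.1
Slice 5: Δl = 2.8/cos38.3° = 3.568 m; N'_5 = 67·cos38.3° = 52.6; c'Δl = 56.02; W sinα = 41.5
Σc'Δl = 210.2 kN/m; ΣN' = 511.5 kN/m; ΣW sinα = 128.9 kN/m
Resisting = 210.2 + 511.5·tan30.4° = 210.2 + 300.1 = 510.3 kN/m
FS = 510.3 / 128.9 = 3.958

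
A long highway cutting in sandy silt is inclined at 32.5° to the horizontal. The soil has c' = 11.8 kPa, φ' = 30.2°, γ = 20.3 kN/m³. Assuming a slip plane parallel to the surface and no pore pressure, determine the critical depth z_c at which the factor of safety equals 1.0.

z_c = 14.84 m

Setting FS = 1.00 in FS = [c' + γz cos²β tanφ'] / [γz sinβ cosβ] and solving for z:
z = c' / [γ cosβ (FS·sinβ − cosβ·tanφ')]
  = 11.8 / [20.3·cos32.5°·(1.00·sin32.5° − cos32.5°·tan30.2°)]
  = 11.8 / [20.3·0.8434·(1.00·0.5373 − 0.8434·0.5820)]
  = 11.8 / 0.7950 = 14.843 m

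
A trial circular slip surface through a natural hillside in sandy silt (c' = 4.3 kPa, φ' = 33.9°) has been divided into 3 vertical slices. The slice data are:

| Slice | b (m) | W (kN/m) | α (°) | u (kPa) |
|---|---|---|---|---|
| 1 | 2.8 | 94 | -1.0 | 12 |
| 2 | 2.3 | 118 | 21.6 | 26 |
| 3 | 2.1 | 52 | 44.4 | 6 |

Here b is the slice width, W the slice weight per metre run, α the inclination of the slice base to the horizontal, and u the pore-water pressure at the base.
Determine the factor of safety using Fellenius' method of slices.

FS = 1.53

Ordinary method of slices: FS = Σ[c'·Δl_i + (W_i cosα_i − u_i·Δl_i)·tanφ'] / Σ W_i sinα_i, with Δl_i = b_i / cosα_i.
Slice 1: Δl = 2.8/cos(-1.0°) = 2.800 m; N'_1 = 94·cos(-1.0°) − 12·2.800 = 60.4; c'Δl = 12.04; W sinα = -1.6
Slice 2: Δl = 2.3/cos21.6° = 2.474 m; N'_2 = 118·cos21.6° − 26·2.474 = 45.4; c'Δl = 10.64; W sinα = 43.4
Slice 3: Δl = 2.1/cos44.4° = 2.939 m; N'_3 = 52·cos44.4° − 6·2.939 = 19.5; c'Δl = 12.64; W sinα = 36.4
Σc'Δl = 35.3 kN/m; ΣN' = 125.3 kN/m; ΣW sinα = 78.2 kN/m
Resisting = 35.3 + 125.3·tan33.9° = 35.3 + 84.2 = 119.5 kN/m
FS = 119.5 / 78.2 = 1.529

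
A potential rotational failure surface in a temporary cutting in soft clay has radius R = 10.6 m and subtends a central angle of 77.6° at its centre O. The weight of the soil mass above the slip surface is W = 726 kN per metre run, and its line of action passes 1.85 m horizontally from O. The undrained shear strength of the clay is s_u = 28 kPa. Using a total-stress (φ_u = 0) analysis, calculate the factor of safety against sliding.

Taking moments about the centre O, the resisting moment is provided by the undrained shear strength acting along the arc:
Arc length L_a = R·θ = 10.6·(77.6°·π/180) = 10.6·1.3544 = 14.36 m
M_R = s_u·L_a·R = 28·14.36·10.6 = 4261.0 kN·m/m
M_D = W·d = 726·1.85 = 1343.1 kN·m/m
FS = M_R / M_D = 4261.0 / 1343.1 = 3.172

FS = 3.17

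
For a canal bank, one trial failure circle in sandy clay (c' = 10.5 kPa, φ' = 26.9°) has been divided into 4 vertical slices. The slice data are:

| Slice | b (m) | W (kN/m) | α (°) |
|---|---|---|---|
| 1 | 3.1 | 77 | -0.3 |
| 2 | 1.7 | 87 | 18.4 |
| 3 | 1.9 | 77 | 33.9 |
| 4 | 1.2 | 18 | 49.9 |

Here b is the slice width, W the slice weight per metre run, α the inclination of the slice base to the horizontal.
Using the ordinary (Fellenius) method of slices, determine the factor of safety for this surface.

Ordinary method of slices: FS = Σ[c'·Δl_i + (W_i cosα_i)·tanφ'] / Σ W_i sinα_i, with Δl_i = b_i / cosα_i.
Slice 1: Δl = 3.1/cos(-0.3°) = 3.100 m; N'_1 = 77·cos(-0.3°) = 77.0; c'Δl = 32.55; W sinα = -0.4
Slice 2: Δl = 1.7/cos18.4° = 1.792 m; N'_2 = 87·cos18.4° = 82.6; c'Δl = 18.81; W sinα = 27.5
Slice 3: Δl = 1.9/cos33.9° = 2.289 m; N'_3 = 77·cos33.9° = 63.9; c'Δl = 24.04; W sinα = 42.9
Slice 4: Δl = 1.2/cos49.9° = 1.863 m; N'_4 = 18·cos49.9° = 11.6; c'Δl = 19.56; W sinα = 13.8
Σc'Δl = 95.0 kN/m; ΣN' = 235.1 kN/m; ΣW sinα = 83.8 kN/m
Resisting = 95.0 + 235.1·tan26.9° = 95.0 + 119.3 = 214.2 kN/m
FS = 214.2 / 83.8 = 2.557

FS = 2.56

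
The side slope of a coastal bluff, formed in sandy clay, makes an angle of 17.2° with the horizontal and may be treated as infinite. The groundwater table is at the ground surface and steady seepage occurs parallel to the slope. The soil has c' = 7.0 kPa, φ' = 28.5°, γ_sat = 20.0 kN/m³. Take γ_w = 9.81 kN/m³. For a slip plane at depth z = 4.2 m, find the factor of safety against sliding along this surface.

With seepage parallel to the slope and the water table at the surface, the effective normal stress on the slip plane uses the buoyant unit weight γ' = γ_sat − γ_w while the driving shear stress uses γ_sat:
FS = [c' + γ' z cos²β tanφ'] / [γ_sat z sinβ cosβ]
γ' = 20.0 − 9.81 = 10.19 kN/m³
Numerator = 7.0 + 10.19·4.2·cos²17.2°·tan28.5° = 7.0 + 10.19·4.2·0.9126·0.5430 = 28.205 kPa
Denominator = 20.0·4.2·sin17.2°·cos17.2° = 20.0·4.2·0.2957·0.9553 = 23.729 kPa
FS = 28.205 / 23.729 = 1.189

FS = 1.19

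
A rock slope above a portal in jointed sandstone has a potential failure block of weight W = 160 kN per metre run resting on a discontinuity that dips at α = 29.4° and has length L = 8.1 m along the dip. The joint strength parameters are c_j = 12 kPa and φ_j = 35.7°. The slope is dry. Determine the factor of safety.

FS = 2.51

Resolving the block weight along and normal to the plane and applying the Mohr–Coulomb strength on the joint:
N' = W cosα = 160·cos29.4° = 139.4 kN/m
Driving force T = W sinα = 160·sin29.4° = 78.5 kN/m
Resisting force R = c_j·L + N'·tanφ_j = 12·8.1 + 139.4·tan35.7° = 97.2 + 100.2 = 197.4 kN/m
FS = R / T = 197.4 / 78.5 = 2.513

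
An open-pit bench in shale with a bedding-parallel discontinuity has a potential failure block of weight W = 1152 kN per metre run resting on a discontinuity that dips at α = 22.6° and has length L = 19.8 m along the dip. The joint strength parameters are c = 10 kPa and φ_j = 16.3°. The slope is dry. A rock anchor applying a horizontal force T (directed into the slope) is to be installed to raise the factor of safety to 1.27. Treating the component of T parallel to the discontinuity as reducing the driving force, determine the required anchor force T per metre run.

Resolving forces along and normal to the sliding plane, with the horizontal anchor force T adding T·sinα to the effective normal force and T·cosα acting up the plane against the driving force:
FS = [cL + (W cosα + T sinα) tanφ_j] / [W sinα − T cosα]
Without the anchor: N' = 1063.5 kN/m, driving T_d = 442.7 kN/m, resisting R = 10·19.8 + 1063.5·tan16.3° = 509.0 kN/m, FS = 1.15.
Setting FS = 1.27 and solving for T:
1.27·(442.7 − T cos22.6°) = 509.0 + T sin22.6°·tan16.3°
T·(sin22.6°·tan16.3° + 1.27·cos22.6°) = 1.27·442.7 − 509.0
T·(0.3843·0.2924 + 1.27·0.9232) = 562.2 − 509.0 = 53.2
T·1.2849 = 53.2
T = 41.4 kN/m

T = 41 kN/m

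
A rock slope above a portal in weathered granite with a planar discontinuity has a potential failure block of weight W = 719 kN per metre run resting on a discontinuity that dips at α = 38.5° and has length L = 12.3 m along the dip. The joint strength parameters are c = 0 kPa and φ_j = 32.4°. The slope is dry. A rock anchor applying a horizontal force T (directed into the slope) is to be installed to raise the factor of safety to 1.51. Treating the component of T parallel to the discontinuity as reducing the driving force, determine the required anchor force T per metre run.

Resolving forces along and normal to the sliding plane, with the horizontal anchor force T adding T·sinα to the effective normal force and T·cosα acting up the plane against the driving force:
FS = [cL + (W cosα + T sinα) tanφ_j] / [W sinα − T cosα]
Without the anchor: N' = 562.7 kN/m, driving T_d = 447.6 kN/m, resisting R = 0·12.3 + 562.7·tan32.4° = 357.1 kN/m, FS = 0.80.
Setting FS = 1.51 and solving for T:
1.51·(447.6 − T cos38.5°) = 357.1 + T sin38.5°·tan32.4°
T·(sin38.5°·tan32.4° + 1.51·cos38.5°) = 1.51·447.6 − 357.1
T·(0.6225·0.6346 + 1.51·0.7826) = 675.9 − 357.1 = 318.8
T·1.5768 = 318.8
T = 202.2 kN/m

T = 202 kN/m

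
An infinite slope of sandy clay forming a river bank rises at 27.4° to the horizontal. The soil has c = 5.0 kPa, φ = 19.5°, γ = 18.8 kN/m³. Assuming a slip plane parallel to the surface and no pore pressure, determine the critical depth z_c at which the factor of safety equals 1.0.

Setting FS = 1.00 in FS = [c + γz cos²β tanφ] / [γz sinβ cosβ] and solving for z:
z = c / [γ cosβ (FS·sinβ − cosβ·tanφ)]
  = 5.0 / [18.8·cos27.4°·(1.00·sin27.4° − cos27.4°·tan19.5°)]
  = 5.0 / [18.8·0.8878·(1.00·0.4602 − 0.8878·0.3541)]
  = 5.0 / 2.4337 = 2.055 m

z_c = 2.05 m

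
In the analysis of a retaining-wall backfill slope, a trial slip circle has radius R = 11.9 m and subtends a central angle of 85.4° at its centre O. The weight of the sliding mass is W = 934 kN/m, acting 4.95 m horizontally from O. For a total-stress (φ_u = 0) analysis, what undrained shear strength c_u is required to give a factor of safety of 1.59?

c_u = 34.8 kPa

FS = c_u·L_a·R / (W·d), so c_u = FS·W·d / (L_a·R).
Arc length L_a = R·θ = 11.9·(85.4°·π/180) = 11.9·1.4905 = 17.74 m
c_u = 1.59·934·4.95 / (17.74·11.9) = 7351.0 / 211.07 = 34.83 kPa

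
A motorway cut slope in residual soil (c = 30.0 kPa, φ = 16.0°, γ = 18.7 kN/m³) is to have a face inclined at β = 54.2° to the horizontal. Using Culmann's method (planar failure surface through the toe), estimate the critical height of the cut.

H_c = 23.36 m

Culmann's analysis gives the critical failure plane at α_cr = (β + φ)/2 = (54.2 + 16.0)/2 = 35.1°, and the critical height
H_c = (4c/γ) · sinβ cosφ / [1 − cos(β − φ)]
    = (4·30.0/18.7) · sin54.2°·cos16.0° / [1 − cos(38.2°)]
    = 6.417 · 0.8111·0.9613 / [1 − 0.7859]
    = 6.417 · 0.7796 / 0.2141
    = 23.36 m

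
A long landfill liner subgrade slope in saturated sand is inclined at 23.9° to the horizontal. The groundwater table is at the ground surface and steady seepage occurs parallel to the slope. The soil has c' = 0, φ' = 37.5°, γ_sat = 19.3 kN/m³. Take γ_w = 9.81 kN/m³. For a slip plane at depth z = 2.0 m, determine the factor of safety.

With seepage parallel to the slope and the water table at the surface, the effective normal stress on the slip plane uses the buoyant unit weight γ' = γ_sat − γ_w while the driving shear stress uses γ_sat:
FS = [c' + γ' z cos²β tanφ'] / [γ_sat z sinβ cosβ]
(For c' = 0 this reduces to FS = (γ'/γ_sat)·tanφ'/tanβ.)
γ' = 19.3 − 9.81 = 9.49 kN/m³
Numerator = 0.0 + 9.49·2.0·cos²23.9°·tan37.5° = 0.0 + 9.49·2.0·0.8359·0.7673 = 12.173 kPa
Denominator = 19.3·2.0·sin23.9°·cos23.9° = 19.3·2.0·0.4051·0.9143 = 14.298 kPa
FS = 12.173 / 14.298 = 0.851

FS = 0.85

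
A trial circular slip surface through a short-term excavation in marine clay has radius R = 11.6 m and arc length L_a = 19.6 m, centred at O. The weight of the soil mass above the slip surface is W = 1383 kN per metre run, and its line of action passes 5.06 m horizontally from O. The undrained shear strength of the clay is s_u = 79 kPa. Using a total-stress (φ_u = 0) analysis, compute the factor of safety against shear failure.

Taking moments about the centre O, the resisting moment is provided by the undrained shear strength acting along the arc:
M_R = s_u·L_a·R = 79·19.60·11.6 = 17961.4 kN·m/m
M_D = W·d = 1383·5.06 = 6998.0 kN·m/m
FS = M_R / M_D = 17961.4 / 6998.0 = 2.567

FS = 2.57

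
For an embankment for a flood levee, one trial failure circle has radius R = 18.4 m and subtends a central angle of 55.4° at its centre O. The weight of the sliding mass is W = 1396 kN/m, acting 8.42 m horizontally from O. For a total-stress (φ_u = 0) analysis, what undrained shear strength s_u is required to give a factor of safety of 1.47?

FS = s_u·L_a·R / (W·d), so s_u = FS·W·d / (L_a·R).
Arc length L_a = R·θ = 18.4·(55.4°·π/180) = 18.4·0.9669 = 17.79 m
s_u = 1.47·1396·8.42 / (17.79·18.4) = 17278.9 / 327.36 = 52.78 kPa

s_u = 52.8 kPa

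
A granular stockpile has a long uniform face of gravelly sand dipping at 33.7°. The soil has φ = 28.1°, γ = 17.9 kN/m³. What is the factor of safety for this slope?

FS = 0.80

For a dry cohesionless infinite slope the factor of safety is FS = tanφ / tanβ.
FS = tan28.1° / tan33.7° = 0.5340 / 0.6669 = 0.801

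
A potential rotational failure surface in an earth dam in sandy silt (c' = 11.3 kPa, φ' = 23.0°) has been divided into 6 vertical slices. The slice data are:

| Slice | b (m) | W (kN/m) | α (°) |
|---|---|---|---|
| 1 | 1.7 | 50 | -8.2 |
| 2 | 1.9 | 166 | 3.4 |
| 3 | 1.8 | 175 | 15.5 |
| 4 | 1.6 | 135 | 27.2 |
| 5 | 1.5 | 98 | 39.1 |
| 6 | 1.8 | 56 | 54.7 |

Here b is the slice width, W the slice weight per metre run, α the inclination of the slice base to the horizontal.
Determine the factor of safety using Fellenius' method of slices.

FS = 1.83

Ordinary method of slices: FS = Σ[c'·Δl_i + (W_i cosα_i)·tanφ'] / Σ W_i sinα_i, with Δl_i = b_i / cosα_i.
Slice 1: Δl = 1.7/cos(-8.2°) = 1.718 m; N'_1 = 50·cos(-8.2°) = 49.5; c'Δl = 19.41; W sinα = -7.1
Slice 2: Δl = 1.9/cos3.4° = 1.903 m; N'_2 = 166·cos3.4° = 165.7; c'Δl = 21.51; W sinα = 9.8
Slice 3: Δl = 1.8/cos15.5° = 1.868 m; N'_3 = 175·cos15.5° = 168.6; c'Δl = 21.11; W sinα = 46.8
Slice 4: Δl = 1.6/cos27.2° = 1.799 m; N'_4 = 135·cos27.2° = 120.1; c'Δl = 20.33; W sinα = 61.7
Slice 5: Δl = 1.5/cos39.1° = 1.933 m; N'_5 = 98·cos39.1° = 76.1; c'Δl = 21.84; W sinα = 61.8
Slice 6: Δl = 1.8/cos54.7° = 3.115 m; N'_6 = 56·cos54.7° = 32.4; c'Δl = 35.20; W sinα = 45.7
Σc'Δl = 139.4 kN/m; ΣN' = 612.3 kN/m; ΣW sinα = 218.7 kN/m
Resisting = 139.4 + 612.3·tan23.0° = 139.4 + 259.9 = 399.3 kN/m
FS = 399.3 / 218.7 = 1.826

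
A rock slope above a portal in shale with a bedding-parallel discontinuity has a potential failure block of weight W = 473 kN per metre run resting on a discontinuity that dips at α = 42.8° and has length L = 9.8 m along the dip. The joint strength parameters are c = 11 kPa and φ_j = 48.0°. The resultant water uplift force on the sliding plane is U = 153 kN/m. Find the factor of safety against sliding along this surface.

FS = 1.01

Resolving the block weight along and normal to the plane and applying the Mohr–Coulomb strength on the joint:
N' = W cosα − U = 473·cos42.8° − 153 = 194.1 kN/m
Driving force T = W sinα = 473·sin42.8° = 321.4 kN/m
Resisting force R = c·L + N'·tanφ_j = 11·9.8 + 194.1·tan48.0° = 107.8 + 215.5 = 323.3 kN/m
FS = R / T = 323.3 / 321.4 = 1.006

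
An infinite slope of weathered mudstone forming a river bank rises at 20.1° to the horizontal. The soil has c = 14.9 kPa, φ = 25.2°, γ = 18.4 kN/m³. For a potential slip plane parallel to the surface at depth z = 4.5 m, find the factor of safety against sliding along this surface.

FS = 1.84

For an infinite slope with a slip plane parallel to the surface (no pore pressure): FS = [c + γz cos²β tanφ] / [γz sinβ cosβ].
γz = 18.4·4.5 = 82.80 kN/m²
Numerator = 14.9 + 82.80·cos²20.1°·tan25.2° = 14.9 + 82.80·0.8819·0.4706 = 49.261 kPa
Denominator = 82.80·sin20.1°·cos20.1° = 82.80·0.3437·0.9391 = 26.722 kPa
FS = 49.261 / 26.722 = 1.843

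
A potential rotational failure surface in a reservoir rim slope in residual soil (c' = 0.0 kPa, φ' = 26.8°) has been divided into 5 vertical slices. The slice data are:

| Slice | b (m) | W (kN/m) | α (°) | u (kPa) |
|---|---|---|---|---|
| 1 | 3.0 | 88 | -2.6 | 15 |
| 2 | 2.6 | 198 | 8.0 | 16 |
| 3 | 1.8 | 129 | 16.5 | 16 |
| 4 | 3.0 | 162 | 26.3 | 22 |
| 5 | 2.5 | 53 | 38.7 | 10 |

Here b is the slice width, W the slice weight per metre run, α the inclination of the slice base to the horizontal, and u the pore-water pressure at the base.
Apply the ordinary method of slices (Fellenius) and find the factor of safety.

Ordinary method of slices: FS = Σ[c'·Δl_i + (W_i cosα_i − u_i·Δl_i)·tanφ'] / Σ W_i sinα_i, with Δl_i = b_i / cosα_i.
Slice 1: Δl = 3.0/cos(-2.6°) = 3.003 m; N'_1 = 88·cos(-2.6°) − 15·3.003 = 42.9; c'Δl = 0.00; W sinα = -4.0
Slice 2: Δl = 2.6/cos8.0° = 2.626 m; N'_2 = 198·cos8.0° − 16·2.626 = 154.1; c'Δl = 0.00; W sinα = 27.6
Slice 3: Δl = 1.8/cos16.5° = 1.877 m; N'_3 = 129·cos16.5° − 16·1.877 = 93.7; c'Δl = 0.00; W sinα = 36.6
Slice 4: Δl = 3.0/cos26.3° = 3.346 m; N'_4 = 162·cos26.3° − 22·3.346 = 71.6; c'Δl = 0.00; W sinα = 71.8
Slice 5: Δl = 2.5/cos38.7° = 3.203 m; N'_5 = 53·cos38.7° − 10·3.203 = 9.3; c'Δl = 0.00; W sinα = 33.1
Σc'Δl = 0.0 kN/m; ΣN' = 371.5 kN/m; ΣW sinα = 165.1 kN/m
Resisting = 0.0 + 371.5·tan26.8° = 0.0 + 187.7 = 187.7 kN/m
FS = 187.7 / 165.1 = 1.137

FS = 1.14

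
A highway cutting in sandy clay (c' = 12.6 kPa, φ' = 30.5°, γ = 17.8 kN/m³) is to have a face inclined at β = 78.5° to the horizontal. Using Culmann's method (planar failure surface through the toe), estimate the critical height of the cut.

H_c = 7.23 m

Culmann's analysis gives the critical failure plane at α_cr = (β + φ')/2 = (78.5 + 30.5)/2 = 54.5°, and the critical height
H_c = (4c'/γ) · sinβ cosφ' / [1 − cos(β − φ')]
    = (4·12.6/17.8) · sin78.5°·cos30.5° / [1 − cos(48.0°)]
    = 2.831 · 0.9799·0.8616 / [1 − 0.6691]
    = 2.831 · 0.8443 / 0.3309
    = 7.23 m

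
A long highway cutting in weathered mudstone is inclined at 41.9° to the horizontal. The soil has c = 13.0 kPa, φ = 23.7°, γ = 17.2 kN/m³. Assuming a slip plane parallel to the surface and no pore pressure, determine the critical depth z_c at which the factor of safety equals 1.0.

Setting FS = 1.00 in FS = [c + γz cos²β tanφ] / [γz sinβ cosβ] and solving for z:
z = c / [γ cosβ (FS·sinβ − cosβ·tanφ)]
  = 13.0 / [17.2·cos41.9°·(1.00·sin41.9° − cos41.9°·tan23.7°)]
  = 13.0 / [17.2·0.7443·(1.00·0.6678 − 0.7443·0.4390)]
  = 13.0 / 4.3668 = 2.977 m

z_c = 2.98 m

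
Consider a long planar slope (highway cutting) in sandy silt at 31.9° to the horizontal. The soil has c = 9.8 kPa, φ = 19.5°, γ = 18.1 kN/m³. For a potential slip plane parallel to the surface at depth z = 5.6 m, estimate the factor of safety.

FS = 0.78

For an infinite slope with a slip plane parallel to the surface (no pore pressure): FS = [c + γz cos²β tanφ] / [γz sinβ cosβ].
γz = 18.1·5.6 = 101.36 kN/m²
Numerator = 9.8 + 101.36·cos²31.9°·tan19.5° = 9.8 + 101.36·0.7208·0.3541 = 35.670 kPa
Denominator = 101.36·sin31.9°·cos31.9° = 101.36·0.5284·0.8490 = 45.473 kPa
FS = 35.670 / 45.473 = 0.784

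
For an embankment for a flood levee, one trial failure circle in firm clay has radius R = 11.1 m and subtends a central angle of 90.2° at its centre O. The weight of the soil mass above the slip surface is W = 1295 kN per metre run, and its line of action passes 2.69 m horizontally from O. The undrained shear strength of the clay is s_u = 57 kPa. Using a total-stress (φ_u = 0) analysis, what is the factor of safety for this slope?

FS = 3.17

Taking moments about the centre O, the resisting moment is provided by the undrained shear strength acting along the arc:
Arc length L_a = R·θ = 11.1·(90.2°·π/180) = 11.1·1.5743 = 17.47 m
M_R = s_u·L_a·R = 57·17.47·11.1 = 11056.2 kN·m/m
M_D = W·d = 1295·2.69 = 3483.5 kN·m/m
FS = M_R / M_D = 11056.2 / 3483.5 = 3.174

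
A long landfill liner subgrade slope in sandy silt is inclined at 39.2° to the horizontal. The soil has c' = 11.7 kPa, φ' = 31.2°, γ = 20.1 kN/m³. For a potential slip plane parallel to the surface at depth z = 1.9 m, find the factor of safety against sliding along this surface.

For an infinite slope with a slip plane parallel to the surface (no pore pressure): FS = [c' + γz cos²β tanφ'] / [γz sinβ cosβ].
γz = 20.1·1.9 = 38.19 kN/m²
Numerator = 11.7 + 38.19·cos²39.2°·tan31.2° = 11.7 + 38.19·0.6005·0.6056 = 25.590 kPa
Denominator = 38.19·sin39.2°·cos39.2° = 38.19·0.6320·0.7749 = 18.705 kPa
FS = 25.590 / 18.705 = 1.368

FS = 1.37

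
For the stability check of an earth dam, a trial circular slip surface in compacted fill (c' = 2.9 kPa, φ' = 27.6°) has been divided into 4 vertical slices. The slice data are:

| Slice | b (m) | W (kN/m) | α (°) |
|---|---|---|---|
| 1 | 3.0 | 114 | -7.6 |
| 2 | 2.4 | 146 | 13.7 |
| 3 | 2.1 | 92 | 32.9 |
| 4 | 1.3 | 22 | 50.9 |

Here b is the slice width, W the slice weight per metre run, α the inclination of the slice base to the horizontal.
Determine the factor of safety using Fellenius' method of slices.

Ordinary method of slices: FS = Σ[c'·Δl_i + (W_i cosα_i)·tanφ'] / Σ W_i sinα_i, with Δl_i = b_i / cosα_i.
Slice 1: Δl = 3.0/cos(-7.6°) = 3.027 m; N'_1 = 114·cos(-7.6°) = 113.0; c'Δl = 8.78; W sinα = -15.1
Slice 2: Δl = 2.4/cos13.7° = 2.470 m; N'_2 = 146·cos13.7° = 141.8; c'Δl = 7.16; W sinα = 34.6
Slice 3: Δl = 2.1/cos32.9° = 2.501 m; N'_3 = 92·cos32.9° = 77.2; c'Δl = 7.25; W sinα = 50.0
Slice 4: Δl = 1.3/cos50.9° = 2.061 m; N'_4 = 22·cos50.9° = 13.9; c'Δl = 5.98; W sinα = 17.1
Σc'Δl = 29.2 kN/m; ΣN' = 346.0 kN/m; ΣW sinα = 86.5 kN/m
Resisting = 29.2 + 346.0·tan27.6° = 29.2 + 180.9 = 210.0 kN/m
FS = 210.0 / 86.5 = 2.427

FS = 2.43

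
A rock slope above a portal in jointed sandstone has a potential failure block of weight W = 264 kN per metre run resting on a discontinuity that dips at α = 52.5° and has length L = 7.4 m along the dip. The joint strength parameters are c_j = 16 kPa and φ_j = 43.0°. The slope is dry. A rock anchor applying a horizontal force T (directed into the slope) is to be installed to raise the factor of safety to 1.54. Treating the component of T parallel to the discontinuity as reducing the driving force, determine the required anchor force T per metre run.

T = 32 kN/m

Resolving forces along and normal to the sliding plane, with the horizontal anchor force T adding T·sinα to the effective normal force and T·cosα acting up the plane against the driving force:
FS = [c_jL + (W cosα + T sinα) tanφ_j] / [W sinα − T cosα]
Without the anchor: N' = 160.7 kN/m, driving T_d = 209.4 kN/m, resisting R = 16·7.4 + 160.7·tan43.0° = 268.3 kN/m, FS = 1.28.
Setting FS = 1.54 and solving for T:
1.54·(209.4 − T cos52.5°) = 268.3 + T sin52.5°·tan43.0°
T·(sin52.5°·tan43.0° + 1.54·cos52.5°) = 1.54·209.4 − 268.3
T·(0.7934·0.9325 + 1.54·0.6088) = 322.5 − 268.3 = 54.3
T·1.6773 = 54.3
T = 32.4 kN/m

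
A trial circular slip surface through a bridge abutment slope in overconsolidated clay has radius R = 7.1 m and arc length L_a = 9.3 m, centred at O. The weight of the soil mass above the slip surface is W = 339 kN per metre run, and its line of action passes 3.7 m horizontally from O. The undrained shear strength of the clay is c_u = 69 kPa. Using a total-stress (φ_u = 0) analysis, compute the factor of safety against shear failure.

FS = 3.63

Taking moments about the centre O, the resisting moment is provided by the undrained shear strength acting along the arc:
M_R = c_u·L_a·R = 69·9.30·7.1 = 4556.1 kN·m/m
M_D = W·d = 339·3.7 = 1254.3 kN·m/m
FS = M_R / M_D = 4556.1 / 1254.3 = 3.632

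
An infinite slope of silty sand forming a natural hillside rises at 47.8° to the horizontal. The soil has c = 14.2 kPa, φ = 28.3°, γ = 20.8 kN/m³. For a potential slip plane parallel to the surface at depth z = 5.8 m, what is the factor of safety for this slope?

FS = 0.72

For an infinite slope with a slip plane parallel to the surface (no pore pressure): FS = [c + γz cos²β tanφ] / [γz sinβ cosβ].
γz = 20.8·5.8 = 120.64 kN/m²
Numerator = 14.2 + 120.64·cos²47.8°·tan28.3° = 14.2 + 120.64·0.4512·0.5384 = 43.510 kPa
Denominator = 120.64·sin47.8°·cos47.8° = 120.64·0.7408·0.6717 = 60.032 kPa
FS = 43.510 / 60.032 = 0.725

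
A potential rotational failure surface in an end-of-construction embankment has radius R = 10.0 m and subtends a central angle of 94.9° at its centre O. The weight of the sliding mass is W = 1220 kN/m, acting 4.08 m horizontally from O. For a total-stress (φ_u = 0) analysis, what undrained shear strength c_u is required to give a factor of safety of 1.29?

FS = c_u·L_a·R / (W·d), so c_u = FS·W·d / (L_a·R).
Arc length L_a = R·θ = 10.0·(94.9°·π/180) = 10.0·1.6563 = 16.56 m
c_u = 1.29·1220·4.08 / (16.56·10.0) = 6421.1 / 165.63 = 38.77 kPa

c_u = 38.8 kPa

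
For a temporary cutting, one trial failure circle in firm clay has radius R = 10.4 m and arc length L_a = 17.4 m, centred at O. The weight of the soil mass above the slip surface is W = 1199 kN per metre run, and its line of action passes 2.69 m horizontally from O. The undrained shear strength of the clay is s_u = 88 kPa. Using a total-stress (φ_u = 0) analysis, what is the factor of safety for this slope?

FS = 4.94

Taking moments about the centre O, the resisting moment is provided by the undrained shear strength acting along the arc:
M_R = s_u·L_a·R = 88·17.40·10.4 = 15924.5 kN·m/m
M_D = W·d = 1199·2.69 = 3225.3 kN·m/m
FS = M_R / M_D = 15924.5 / 3225.3 = 4.937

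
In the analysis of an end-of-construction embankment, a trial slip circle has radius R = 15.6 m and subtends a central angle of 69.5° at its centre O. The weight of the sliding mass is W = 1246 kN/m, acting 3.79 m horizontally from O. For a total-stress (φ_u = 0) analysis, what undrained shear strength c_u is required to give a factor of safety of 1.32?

FS = c_u·L_a·R / (W·d), so c_u = FS·W·d / (L_a·R).
Arc length L_a = R·θ = 15.6·(69.5°·π/180) = 15.6·1.2130 = 18.92 m
c_u = 1.32·1246·3.79 / (18.92·15.6) = 6233.5 / 295.20 = 21.12 kPa

c_u = 21.1 kPa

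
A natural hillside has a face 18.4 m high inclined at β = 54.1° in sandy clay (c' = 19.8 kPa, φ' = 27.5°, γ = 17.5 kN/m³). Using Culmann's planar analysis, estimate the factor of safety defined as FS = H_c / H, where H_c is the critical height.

FS = 1.67

H_c = (4c'/γ) · sinβ cosφ' / [1 − cos(β − φ')]
    = (4·19.8/17.5) · sin54.1°·cos27.5° / [1 − cos26.6°]
    = 4.526 · 0.7185 / 0.1058 = 30.72 m
FS = H_c / H = 30.72 / 18.4 = 1.670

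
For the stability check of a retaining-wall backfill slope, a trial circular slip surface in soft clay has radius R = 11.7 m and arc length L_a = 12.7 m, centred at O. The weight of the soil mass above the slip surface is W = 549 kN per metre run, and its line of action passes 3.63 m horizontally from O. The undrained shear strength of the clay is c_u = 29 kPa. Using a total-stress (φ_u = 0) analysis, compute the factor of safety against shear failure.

Taking moments about the centre O, the resisting moment is provided by the undrained shear strength acting along the arc:
M_R = c_u·L_a·R = 29·12.70·11.7 = 4309.1 kN·m/m
M_D = W·d = 549·3.63 = 1992.9 kN·m/m
FS = M_R / M_D = 4309.1 / 1992.9 = 2.162

FS = 2.16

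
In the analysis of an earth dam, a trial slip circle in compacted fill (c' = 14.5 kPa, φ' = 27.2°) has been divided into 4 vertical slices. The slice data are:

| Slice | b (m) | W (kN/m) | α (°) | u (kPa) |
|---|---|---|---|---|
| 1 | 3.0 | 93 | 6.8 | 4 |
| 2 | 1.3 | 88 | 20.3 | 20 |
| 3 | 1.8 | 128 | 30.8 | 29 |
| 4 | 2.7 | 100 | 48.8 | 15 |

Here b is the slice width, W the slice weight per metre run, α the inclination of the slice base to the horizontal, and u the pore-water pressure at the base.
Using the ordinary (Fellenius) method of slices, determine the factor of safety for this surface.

Ordinary method of slices: FS = Σ[c'·Δl_i + (W_i cosα_i − u_i·Δl_i)·tanφ'] / Σ W_i sinα_i, with Δl_i = b_i / cosα_i.
Slice 1: Δl = 3.0/cos6.8° = 3.021 m; N'_1 = 93·cos6.8° − 4·3.021 = 80.3; c'Δl = 43.81; W sinα = 11.0
Slice 2: Δl = 1.3/cos20.3° = 1.386 m; N'_2 = 88·cos20.3° − 20·1.386 = 54.8; c'Δl = 20.10; W sinα = 30.5
Slice 3: Δl = 1.8/cos30.8° = 2.096 m; N'_3 = 128·cos30.8° − 29·2.096 = 49.2; c'Δl = 30.39; W sinα = 65.5
Slice 4: Δl = 2.7/cos48.8° = 4.099 m; N'_4 = 100·cos48.8° − 15·4.099 = 4.4; c'Δl = 59.44; W sinα = 75.2
Σc'Δl = 153.7 kN/m; ΣN' = 188.6 kN/m; ΣW sinα = 182.3 kN/m
Resisting = 153.7 + 188.6·tan27.2° = 153.7 + 96.9 = 250.7 kN/m
FS = 250.7 / 182.3 = 1.375

FS = 1.37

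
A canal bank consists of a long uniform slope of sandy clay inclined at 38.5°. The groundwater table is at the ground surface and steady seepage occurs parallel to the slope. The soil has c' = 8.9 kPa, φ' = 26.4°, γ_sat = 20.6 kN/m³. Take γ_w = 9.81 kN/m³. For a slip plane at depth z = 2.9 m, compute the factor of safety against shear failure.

FS = 0.63

With seepage parallel to the slope and the water table at the surface, the effective normal stress on the slip plane uses the buoyant unit weight γ' = γ_sat − γ_w while the driving shear stress uses γ_sat:
FS = [c' + γ' z cos²β tanφ'] / [γ_sat z sinβ cosβ]
γ' = 20.6 − 9.81 = 10.79 kN/m³
Numerator = 8.9 + 10.79·2.9·cos²38.5°·tan26.4° = 8.9 + 10.79·2.9·0.6125·0.4964 = 18.414 kPa
Denominator = 20.6·2.9·sin38.5°·cos38.5° = 20.6·2.9·0.6225·0.7826 = 29.104 kPa
FS = 18.414 / 29.104 = 0.633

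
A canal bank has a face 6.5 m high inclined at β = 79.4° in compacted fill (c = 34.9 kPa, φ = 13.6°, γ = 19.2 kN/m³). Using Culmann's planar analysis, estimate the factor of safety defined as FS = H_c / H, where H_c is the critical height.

H_c = (4c/γ) · sinβ cosφ / [1 − cos(β − φ)]
    = (4·34.9/19.2) · sin79.4°·cos13.6° / [1 − cos65.8°]
    = 7.271 · 0.9554 / 0.5901 = 11.77 m
FS = H_c / H = 11.77 / 6.5 = 1.811

FS = 1.81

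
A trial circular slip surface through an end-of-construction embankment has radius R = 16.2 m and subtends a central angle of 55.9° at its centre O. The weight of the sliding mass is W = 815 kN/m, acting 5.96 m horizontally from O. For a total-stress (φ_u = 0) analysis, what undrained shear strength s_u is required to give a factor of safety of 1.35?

s_u = 25.6 kPa

FS = s_u·L_a·R / (W·d), so s_u = FS·W·d / (L_a·R).
Arc length L_a = R·θ = 16.2·(55.9°·π/180) = 16.2·0.9756 = 15.81 m
s_u = 1.35·815·5.96 / (15.81·16.2) = 6557.5 / 256.05 = 25.61 kPa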